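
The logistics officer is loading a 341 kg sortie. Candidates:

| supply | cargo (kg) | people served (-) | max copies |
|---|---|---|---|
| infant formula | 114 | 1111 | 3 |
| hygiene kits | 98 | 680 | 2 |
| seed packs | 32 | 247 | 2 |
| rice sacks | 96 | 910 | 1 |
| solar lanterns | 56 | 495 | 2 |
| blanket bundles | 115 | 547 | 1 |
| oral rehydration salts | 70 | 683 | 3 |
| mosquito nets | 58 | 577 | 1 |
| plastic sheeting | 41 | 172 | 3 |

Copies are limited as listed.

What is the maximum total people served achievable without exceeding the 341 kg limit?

By people served per kg: mosquito nets 9.95, oral rehydration salts 9.76, infant formula 9.75, rice sacks 9.48 lead.
A density-first pass picks solar lanterns + 3×oral rehydration salts + mosquito nets — 3121 at 324 kg.
Dropping solar lanterns and 2×oral rehydration salts frees 196 kg; slotting in infant formula + rice sacks (210 kg) lifts the total to 3281 at 338 kg.
Every other selection either busts 341 kg or exceeds an availability limit or fails to beat 3281.

3281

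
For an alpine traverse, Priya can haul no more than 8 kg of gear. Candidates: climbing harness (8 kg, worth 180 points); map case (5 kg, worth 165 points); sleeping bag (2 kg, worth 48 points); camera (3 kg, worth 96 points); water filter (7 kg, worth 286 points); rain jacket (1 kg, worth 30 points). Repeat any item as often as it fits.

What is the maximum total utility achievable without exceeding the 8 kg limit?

316

The ratio ordering already packs tightly: water filter + rain jacket, 8 kg, 316.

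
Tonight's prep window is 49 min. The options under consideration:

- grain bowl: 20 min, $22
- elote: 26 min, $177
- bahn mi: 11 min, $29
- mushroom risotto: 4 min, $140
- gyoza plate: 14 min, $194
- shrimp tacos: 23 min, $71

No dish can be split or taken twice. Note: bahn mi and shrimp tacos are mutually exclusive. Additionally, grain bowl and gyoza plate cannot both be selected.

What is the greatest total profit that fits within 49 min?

Density check — mushroom risotto 35.00, gyoza plate 13.86, elote 6.81, shrimp tacos 3.09 are the best per min.
The ratio ordering already packs tightly: elote + mushroom risotto + gyoza plate, 44 min, 511.

511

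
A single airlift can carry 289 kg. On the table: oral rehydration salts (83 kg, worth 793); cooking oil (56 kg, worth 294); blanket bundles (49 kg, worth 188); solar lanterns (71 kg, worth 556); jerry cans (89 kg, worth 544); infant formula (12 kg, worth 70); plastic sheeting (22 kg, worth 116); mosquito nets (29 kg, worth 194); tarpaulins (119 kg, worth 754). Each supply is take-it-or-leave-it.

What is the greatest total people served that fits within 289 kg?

Ranking by ratio (people served/kg): oral rehydration salts 9.55, solar lanterns 7.83, mosquito nets 6.69.
The ratio heuristic lands on oral rehydration salts + solar lanterns + jerry cans + infant formula + mosquito nets (2157) but leaves 5 kg idle.
Dropping jerry cans and mosquito nets frees 118 kg; slotting in tarpaulins (119 kg) lifts the total to 2173 at 285 kg.
The closest alternative, oral rehydration salts + solar lanterns + jerry cans + infant formula + mosquito nets, reaches only 2157.

2173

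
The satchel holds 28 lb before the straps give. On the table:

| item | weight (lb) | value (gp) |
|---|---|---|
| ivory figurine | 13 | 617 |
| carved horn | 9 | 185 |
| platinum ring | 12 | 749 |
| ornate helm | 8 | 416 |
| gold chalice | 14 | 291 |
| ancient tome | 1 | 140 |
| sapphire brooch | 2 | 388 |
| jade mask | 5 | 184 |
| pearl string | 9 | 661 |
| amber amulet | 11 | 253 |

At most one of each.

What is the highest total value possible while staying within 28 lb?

Filling by ratio: platinum ring + ancient tome + sapphire brooch + pearl string for 1938, with 4 lb left unused.
The 1 lb tied up in ancient tome is better spent on jade mask — total rises to 1982 (28 lb).
An exhaustive check of the 1024 subsets confirms 1982.

1982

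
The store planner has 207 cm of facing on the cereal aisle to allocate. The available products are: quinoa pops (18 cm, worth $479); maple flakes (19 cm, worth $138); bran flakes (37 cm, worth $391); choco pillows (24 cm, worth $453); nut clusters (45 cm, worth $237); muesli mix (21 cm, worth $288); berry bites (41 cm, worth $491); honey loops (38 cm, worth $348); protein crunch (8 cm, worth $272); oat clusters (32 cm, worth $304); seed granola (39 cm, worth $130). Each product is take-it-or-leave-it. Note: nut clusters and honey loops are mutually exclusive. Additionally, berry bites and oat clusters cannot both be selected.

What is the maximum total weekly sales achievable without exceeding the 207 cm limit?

2860

Ranking by ratio (weekly sales/cm): protein crunch 34.00, quinoa pops 26.61, choco pillows 18.88.
Best packing: quinoa pops + maple flakes + bran flakes + choco pillows + muesli mix + berry bites + honey loops + protein crunch — 206 cm, 2860 total.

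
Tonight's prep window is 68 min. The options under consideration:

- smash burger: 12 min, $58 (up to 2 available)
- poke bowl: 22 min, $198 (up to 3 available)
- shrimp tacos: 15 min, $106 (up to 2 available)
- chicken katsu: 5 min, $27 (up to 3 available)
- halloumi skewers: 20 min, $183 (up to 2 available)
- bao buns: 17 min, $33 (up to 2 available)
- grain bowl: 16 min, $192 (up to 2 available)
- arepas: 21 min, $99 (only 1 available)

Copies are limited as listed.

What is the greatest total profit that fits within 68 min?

Density check — grain bowl 12.00, halloumi skewers 9.15, poke bowl 9.00, shrimp tacos 7.07 are the best per min.
The ratio ordering already packs tightly: shrimp tacos + halloumi skewers + 2×grain bowl, 67 min, 673.
No other feasible combination exceeds 673.

673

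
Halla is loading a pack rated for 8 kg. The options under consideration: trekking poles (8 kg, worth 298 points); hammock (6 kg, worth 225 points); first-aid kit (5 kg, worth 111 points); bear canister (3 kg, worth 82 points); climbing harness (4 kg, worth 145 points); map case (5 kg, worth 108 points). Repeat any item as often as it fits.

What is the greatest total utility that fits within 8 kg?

The ratio heuristic lands on hammock (225) but leaves 2 kg idle.
Dropping hammock frees 6 kg; slotting in trekking poles (8 kg) lifts the total to 298 at 8 kg.
Every other selection either busts 8 kg or fails to beat 298.

298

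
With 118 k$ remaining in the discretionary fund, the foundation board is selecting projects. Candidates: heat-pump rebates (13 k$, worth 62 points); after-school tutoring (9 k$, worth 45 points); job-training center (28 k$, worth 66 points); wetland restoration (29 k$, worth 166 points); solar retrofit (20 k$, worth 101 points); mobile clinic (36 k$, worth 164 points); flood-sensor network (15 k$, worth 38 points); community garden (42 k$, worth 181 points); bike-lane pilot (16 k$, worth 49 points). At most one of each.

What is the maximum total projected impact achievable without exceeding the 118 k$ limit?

556

Filling by ratio: heat-pump rebates + after-school tutoring + wetland restoration + solar retrofit + mobile clinic for 538, with 11 k$ left unused.
Replace heat-pump rebates and solar retrofit with community garden: the trade gains 18 net, giving 556 at 116 k$.
The closest alternative, heat-pump rebates + after-school tutoring + wetland restoration + solar retrofit + community garden, reaches only 555.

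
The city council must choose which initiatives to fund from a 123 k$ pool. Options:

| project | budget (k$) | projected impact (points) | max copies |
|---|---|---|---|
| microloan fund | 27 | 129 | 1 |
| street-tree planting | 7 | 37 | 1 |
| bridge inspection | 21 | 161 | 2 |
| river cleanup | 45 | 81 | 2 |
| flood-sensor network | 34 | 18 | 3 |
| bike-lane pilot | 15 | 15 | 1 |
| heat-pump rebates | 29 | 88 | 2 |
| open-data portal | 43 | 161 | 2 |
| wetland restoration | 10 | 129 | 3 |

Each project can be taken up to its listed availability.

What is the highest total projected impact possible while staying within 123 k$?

907

A density-first pass picks microloan fund + street-tree planting + 2×bridge inspection + bike-lane pilot + 3×wetland restoration — 890 at 121 k$.
Replace microloan fund and bike-lane pilot with open-data portal: the trade gains 17 net, giving 907 at 122 k$.
That's the maximum — no swap from here does better than 907.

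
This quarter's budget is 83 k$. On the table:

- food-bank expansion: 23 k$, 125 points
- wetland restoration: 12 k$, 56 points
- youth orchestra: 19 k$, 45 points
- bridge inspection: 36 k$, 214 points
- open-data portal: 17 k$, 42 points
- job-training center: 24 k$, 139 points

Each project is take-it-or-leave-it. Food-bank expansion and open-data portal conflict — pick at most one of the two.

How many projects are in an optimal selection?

3

Best achievable projected impact is 478.
For example food-bank expansion + bridge inspection + job-training center achieves it, using 83 k$.
Any selection reaching 478 contains exactly 3 projects.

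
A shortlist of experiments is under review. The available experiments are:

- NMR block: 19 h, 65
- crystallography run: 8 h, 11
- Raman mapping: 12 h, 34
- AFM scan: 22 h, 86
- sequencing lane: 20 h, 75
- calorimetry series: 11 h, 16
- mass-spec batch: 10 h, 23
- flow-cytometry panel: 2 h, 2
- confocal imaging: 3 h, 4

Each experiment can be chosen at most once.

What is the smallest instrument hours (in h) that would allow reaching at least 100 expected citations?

32

Look for the lowest-instrument combination reaching 100.
Raman mapping + sequencing lane reaches 109 using 32 h.
Any bundle with less than 32 h falls short of 100.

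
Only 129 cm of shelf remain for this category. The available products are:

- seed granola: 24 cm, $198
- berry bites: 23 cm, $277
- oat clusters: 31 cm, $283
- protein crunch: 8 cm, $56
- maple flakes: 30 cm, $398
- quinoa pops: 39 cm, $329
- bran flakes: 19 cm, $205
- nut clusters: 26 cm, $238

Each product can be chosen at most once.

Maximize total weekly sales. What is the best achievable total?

Best packing: berry bites + oat clusters + maple flakes + bran flakes + nut clusters — 129 cm, 1401 total.
No other feasible combination exceeds 1401.

1401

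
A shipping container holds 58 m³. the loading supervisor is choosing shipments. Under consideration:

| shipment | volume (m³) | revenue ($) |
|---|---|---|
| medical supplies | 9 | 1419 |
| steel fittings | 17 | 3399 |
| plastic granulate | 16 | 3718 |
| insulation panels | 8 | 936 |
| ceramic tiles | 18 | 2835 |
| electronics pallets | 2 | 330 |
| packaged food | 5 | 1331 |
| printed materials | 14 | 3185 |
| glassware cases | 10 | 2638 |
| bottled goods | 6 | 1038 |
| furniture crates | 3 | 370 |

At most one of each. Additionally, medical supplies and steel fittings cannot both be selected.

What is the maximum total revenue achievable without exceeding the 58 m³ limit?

12940

Ranking by ratio (revenue/m³): packaged food 266.20, glassware cases 263.80, plastic granulate 232.38, printed materials 227.50.
Taking the top-ratio shipments first gives plastic granulate + electronics pallets + packaged food + printed materials + glassware cases + bottled goods + furniture crates for 12610 (56 m³).
Using the slack differently, steel fittings + plastic granulate + printed materials + glassware cases comes to 12940 at 57 m³.
The spare 1 m³ is too small for any remaining shipment, and no feasible exchange beats 12940.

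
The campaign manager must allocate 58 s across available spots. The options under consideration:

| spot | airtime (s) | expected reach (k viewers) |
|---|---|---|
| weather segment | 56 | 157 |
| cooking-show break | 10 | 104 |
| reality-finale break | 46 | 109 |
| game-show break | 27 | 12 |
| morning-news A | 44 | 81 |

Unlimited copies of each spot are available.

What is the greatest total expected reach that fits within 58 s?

520

Taking 5×cooking-show break: 50 s used, 520 in expected reach.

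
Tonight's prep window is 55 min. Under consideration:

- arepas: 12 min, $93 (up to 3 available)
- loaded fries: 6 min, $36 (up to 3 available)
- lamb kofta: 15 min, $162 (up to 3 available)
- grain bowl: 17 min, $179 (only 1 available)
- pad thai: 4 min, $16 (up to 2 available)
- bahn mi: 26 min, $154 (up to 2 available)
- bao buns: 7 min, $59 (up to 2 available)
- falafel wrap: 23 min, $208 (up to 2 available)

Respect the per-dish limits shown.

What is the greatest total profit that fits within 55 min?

The ratio heuristic lands on 3×lamb kofta + bao buns (545) but leaves 3 min idle.
Dropping lamb kofta frees 15 min; slotting in grain bowl (17 min) lifts the total to 562 at 54 min.
That's the maximum — no swap from here does better than 562.

562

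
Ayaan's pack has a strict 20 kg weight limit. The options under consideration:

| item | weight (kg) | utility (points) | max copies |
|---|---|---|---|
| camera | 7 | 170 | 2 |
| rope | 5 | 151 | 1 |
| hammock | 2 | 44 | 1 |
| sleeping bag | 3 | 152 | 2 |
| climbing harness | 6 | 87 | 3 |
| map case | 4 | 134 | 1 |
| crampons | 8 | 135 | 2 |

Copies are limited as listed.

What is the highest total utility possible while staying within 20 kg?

669

Density check — sleeping bag 50.67, map case 33.50, rope 30.20 are the best per kg.
Taking the top-ratio items first gives rope + hammock + 2×sleeping bag + map case for 633 (17 kg).
Dropping map case frees 4 kg; slotting in camera (7 kg) lifts the total to 669 at 20 kg.
Nothing else within 20 kg beats 669.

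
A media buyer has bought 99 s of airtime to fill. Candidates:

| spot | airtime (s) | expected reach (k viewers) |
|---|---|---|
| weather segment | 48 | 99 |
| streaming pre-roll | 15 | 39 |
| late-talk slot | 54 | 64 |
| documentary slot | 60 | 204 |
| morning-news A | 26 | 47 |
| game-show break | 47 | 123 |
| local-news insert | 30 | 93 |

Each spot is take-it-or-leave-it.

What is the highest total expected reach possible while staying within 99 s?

297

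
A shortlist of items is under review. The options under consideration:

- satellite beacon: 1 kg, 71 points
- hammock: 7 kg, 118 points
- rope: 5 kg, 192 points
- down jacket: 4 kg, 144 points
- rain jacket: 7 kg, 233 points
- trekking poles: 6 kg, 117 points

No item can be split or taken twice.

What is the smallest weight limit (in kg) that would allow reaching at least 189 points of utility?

Look for the lowest-weight combination reaching 189.
rope reaches 192 using 5 kg.
No combination under 5 kg hits 189.

5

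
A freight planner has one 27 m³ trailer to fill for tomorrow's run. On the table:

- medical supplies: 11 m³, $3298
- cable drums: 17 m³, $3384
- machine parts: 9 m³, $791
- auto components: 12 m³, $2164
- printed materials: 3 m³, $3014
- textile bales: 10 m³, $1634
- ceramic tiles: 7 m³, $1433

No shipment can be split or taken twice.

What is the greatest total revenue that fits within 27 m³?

8476

The ratio heuristic lands on medical supplies + printed materials + ceramic tiles (7745) but leaves 6 m³ idle.
Replace ceramic tiles with auto components: the trade gains 731 net, giving 8476 at 26 m³.
Runner-up medical supplies + printed materials + textile bales tops out at 7946.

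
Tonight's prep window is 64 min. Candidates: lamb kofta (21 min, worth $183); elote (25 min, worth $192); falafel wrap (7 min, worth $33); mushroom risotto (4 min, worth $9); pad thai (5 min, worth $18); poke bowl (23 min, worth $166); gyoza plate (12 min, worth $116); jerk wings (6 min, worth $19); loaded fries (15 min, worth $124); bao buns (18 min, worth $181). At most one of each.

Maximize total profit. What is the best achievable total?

The ratio heuristic lands on lamb kofta + falafel wrap + pad thai + gyoza plate + bao buns (531) but leaves 1 min idle.
Dropping falafel wrap and pad thai and gyoza plate frees 24 min; slotting in elote (25 min) lifts the total to 556 at 64 min.
The closest alternative, lamb kofta + falafel wrap + gyoza plate + jerk wings + bao buns, reaches only 532.

556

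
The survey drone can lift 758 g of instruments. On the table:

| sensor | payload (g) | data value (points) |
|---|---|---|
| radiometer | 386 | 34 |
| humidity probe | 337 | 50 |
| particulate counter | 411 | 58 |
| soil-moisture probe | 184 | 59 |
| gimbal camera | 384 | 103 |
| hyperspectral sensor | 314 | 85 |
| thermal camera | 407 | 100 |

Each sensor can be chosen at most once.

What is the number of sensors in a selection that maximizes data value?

2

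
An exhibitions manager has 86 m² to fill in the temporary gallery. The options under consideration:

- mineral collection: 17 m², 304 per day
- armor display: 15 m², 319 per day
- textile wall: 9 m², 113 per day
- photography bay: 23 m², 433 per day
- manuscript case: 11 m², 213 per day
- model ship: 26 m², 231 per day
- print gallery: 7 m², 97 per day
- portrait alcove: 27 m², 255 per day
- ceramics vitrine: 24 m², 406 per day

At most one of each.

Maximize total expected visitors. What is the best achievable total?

1559

Filling by ratio: mineral collection + armor display + textile wall + photography bay + manuscript case + print gallery for 1479, with 4 m² left unused.
Replace textile wall and manuscript case with ceramics vitrine: the trade gains 80 net, giving 1559 at 86 m².
Nothing else within 86 m² beats 1559.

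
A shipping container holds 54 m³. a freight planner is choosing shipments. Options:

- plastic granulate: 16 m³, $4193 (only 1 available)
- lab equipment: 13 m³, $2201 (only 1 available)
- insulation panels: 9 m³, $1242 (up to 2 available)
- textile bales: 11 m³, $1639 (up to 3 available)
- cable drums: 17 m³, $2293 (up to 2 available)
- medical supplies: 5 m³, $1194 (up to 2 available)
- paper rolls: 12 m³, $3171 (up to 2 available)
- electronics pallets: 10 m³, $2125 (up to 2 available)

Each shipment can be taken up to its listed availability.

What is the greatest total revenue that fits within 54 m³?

12980

Greedy by ratio would take plastic granulate + 2×medical supplies + 2×paper rolls: 50 m³ used, total 12923.
The 16 m³ tied up in plastic granulate is better spent on 2×electronics pallets — total rises to 12980 (54 m³).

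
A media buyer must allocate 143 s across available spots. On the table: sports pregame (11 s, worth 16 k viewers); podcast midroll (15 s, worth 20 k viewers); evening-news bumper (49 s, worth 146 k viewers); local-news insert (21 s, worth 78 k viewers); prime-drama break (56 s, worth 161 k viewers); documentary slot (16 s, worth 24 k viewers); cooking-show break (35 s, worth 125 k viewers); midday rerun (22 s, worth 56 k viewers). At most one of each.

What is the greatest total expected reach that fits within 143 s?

432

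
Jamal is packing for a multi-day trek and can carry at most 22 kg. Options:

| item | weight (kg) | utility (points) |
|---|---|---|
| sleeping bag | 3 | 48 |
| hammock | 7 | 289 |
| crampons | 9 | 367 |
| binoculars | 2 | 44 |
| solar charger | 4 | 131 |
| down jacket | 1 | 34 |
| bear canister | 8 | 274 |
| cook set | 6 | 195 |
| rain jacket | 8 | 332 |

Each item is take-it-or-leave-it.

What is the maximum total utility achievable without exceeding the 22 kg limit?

Taking the top-ratio items first gives hammock + binoculars + solar charger + down jacket + rain jacket for 830 (22 kg).
Replace hammock and binoculars with crampons: the trade gains 34 net, giving 864 at 22 kg.

864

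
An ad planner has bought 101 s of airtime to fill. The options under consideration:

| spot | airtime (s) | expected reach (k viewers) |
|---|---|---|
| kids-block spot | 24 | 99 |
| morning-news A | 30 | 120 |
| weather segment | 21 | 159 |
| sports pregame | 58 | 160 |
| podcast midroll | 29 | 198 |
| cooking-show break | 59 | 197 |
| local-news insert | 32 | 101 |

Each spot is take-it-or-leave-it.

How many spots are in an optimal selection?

3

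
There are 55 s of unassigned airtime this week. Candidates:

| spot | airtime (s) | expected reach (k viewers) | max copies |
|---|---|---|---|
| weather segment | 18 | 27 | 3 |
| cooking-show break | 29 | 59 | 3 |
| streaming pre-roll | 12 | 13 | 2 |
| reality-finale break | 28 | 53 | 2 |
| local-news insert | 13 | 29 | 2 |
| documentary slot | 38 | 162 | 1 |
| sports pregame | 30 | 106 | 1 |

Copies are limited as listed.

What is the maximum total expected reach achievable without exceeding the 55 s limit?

191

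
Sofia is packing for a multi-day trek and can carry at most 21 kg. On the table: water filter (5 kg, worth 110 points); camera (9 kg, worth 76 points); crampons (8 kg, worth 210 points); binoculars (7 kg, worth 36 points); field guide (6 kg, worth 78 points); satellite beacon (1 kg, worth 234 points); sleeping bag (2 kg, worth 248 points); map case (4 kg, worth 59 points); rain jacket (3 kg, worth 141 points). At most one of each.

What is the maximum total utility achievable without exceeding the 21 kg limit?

Water filter + crampons + satellite beacon + sleeping bag + rain jacket uses 19 of the 21 kg and totals 943.

943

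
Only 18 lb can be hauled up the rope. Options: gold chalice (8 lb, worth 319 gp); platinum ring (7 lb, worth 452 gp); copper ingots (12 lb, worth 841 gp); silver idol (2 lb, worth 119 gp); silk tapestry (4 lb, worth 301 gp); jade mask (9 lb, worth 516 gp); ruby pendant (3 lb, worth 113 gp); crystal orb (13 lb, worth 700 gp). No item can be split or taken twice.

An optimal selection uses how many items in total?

3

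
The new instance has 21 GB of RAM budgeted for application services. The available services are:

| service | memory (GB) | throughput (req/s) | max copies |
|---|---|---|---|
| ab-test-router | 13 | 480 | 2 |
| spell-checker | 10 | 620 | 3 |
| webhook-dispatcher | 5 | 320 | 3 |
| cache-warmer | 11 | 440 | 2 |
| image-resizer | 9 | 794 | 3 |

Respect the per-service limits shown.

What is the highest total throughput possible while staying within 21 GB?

Best packing: 2×image-resizer — 18 GB, 1588 total.
The spare 3 GB is too small for any remaining service, and no exchange beats 1588.

1588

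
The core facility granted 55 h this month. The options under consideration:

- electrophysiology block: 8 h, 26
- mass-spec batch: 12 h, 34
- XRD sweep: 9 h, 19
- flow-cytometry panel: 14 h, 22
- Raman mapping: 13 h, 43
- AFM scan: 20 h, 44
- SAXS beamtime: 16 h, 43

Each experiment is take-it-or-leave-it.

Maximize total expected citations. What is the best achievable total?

The ratio heuristic lands on electrophysiology block + mass-spec batch + Raman mapping + SAXS beamtime (146) but leaves 6 h idle.
The 16 h tied up in SAXS beamtime is better spent on AFM scan — total rises to 147 (53 h).
Runner-up electrophysiology block + mass-spec batch + Raman mapping + SAXS beamtime tops out at 146.

147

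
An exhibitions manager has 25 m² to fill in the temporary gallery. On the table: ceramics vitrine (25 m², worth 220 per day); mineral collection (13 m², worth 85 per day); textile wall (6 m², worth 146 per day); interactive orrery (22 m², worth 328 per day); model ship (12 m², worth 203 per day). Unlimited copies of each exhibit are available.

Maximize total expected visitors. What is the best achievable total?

Best packing: 4×textile wall — 24 m², 584 total.
Nothing else within 25 m² beats 584.

584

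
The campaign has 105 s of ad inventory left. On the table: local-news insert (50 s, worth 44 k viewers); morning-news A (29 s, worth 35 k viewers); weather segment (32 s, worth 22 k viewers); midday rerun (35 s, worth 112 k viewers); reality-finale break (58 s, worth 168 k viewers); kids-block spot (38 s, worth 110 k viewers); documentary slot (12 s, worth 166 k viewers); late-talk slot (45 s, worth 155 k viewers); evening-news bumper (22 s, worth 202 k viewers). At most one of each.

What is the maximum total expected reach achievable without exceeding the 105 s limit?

The ratio heuristic lands on documentary slot + late-talk slot + evening-news bumper (523) but leaves 26 s idle.
Replace late-talk slot with reality-finale break: the trade gains 13 net, giving 536 at 92 s.
Next best is documentary slot + late-talk slot + evening-news bumper at 523 (79 s) — short by 13.

536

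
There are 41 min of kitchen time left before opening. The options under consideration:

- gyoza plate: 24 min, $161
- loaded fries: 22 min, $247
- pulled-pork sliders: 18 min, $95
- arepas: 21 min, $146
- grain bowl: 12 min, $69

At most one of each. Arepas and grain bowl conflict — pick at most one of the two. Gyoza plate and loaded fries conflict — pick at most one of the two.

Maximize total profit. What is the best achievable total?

342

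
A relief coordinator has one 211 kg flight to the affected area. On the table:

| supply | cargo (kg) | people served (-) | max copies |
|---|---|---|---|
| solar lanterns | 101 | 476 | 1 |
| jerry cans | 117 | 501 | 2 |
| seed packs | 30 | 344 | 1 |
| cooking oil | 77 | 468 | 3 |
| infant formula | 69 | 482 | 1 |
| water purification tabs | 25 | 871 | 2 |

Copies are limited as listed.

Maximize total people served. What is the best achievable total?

Density check — water purification tabs 34.84, seed packs 11.47, infant formula 6.99 are the best per kg.
The ratio heuristic lands on seed packs + infant formula + 2×water purification tabs (2568) but leaves 62 kg idle.
Replace seed packs with cooking oil: the trade gains 124 net, giving 2692 at 196 kg.
The spare 15 kg is too small for any remaining supply, and no exchange beats 2692.

2692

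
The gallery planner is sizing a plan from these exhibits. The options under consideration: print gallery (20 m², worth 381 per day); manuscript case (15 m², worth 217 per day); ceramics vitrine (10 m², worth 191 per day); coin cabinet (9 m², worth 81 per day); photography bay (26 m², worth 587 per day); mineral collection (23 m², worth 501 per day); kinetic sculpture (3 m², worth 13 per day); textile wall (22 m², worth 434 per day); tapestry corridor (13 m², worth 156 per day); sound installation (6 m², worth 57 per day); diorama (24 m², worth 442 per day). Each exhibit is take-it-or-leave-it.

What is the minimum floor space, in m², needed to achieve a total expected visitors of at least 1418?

Look for the lowest-floor combination reaching 1418.
Taking print gallery + photography bay + mineral collection gives 1469 (≥ 1418) for 69 m².
No combination under 69 m² hits 1418.

69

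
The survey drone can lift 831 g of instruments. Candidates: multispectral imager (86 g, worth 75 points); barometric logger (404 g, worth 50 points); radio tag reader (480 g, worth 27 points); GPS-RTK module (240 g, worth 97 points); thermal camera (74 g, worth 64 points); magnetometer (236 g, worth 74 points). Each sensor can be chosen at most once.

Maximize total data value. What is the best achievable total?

By data value per g: multispectral imager 0.87, thermal camera 0.86, GPS-RTK module 0.40 lead.
Taking multispectral imager + GPS-RTK module + thermal camera + magnetometer: 636 g used, 310 in data value.
No other feasible combination exceeds 310.

310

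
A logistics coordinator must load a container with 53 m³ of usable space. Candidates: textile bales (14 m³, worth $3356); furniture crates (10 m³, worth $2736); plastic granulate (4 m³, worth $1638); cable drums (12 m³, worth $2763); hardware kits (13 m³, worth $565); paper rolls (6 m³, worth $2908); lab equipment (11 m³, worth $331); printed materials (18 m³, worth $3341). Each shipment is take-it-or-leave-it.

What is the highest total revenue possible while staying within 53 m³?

13979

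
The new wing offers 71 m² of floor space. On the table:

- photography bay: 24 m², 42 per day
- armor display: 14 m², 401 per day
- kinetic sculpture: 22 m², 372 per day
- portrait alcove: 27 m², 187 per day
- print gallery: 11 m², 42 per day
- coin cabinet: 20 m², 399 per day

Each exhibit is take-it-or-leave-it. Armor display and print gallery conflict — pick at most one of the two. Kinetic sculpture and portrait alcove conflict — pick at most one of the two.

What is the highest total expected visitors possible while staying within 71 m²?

Density check — armor display 28.64, coin cabinet 19.95, kinetic sculpture 16.91, portrait alcove 6.93 are the best per m².
Armor display + kinetic sculpture + coin cabinet uses 56 of the 71 m² and totals 1172.

1172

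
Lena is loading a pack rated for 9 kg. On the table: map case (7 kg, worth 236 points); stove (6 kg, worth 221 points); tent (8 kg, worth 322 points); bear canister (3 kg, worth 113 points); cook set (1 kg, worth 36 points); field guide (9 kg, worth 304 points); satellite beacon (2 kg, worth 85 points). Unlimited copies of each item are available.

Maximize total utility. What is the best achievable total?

376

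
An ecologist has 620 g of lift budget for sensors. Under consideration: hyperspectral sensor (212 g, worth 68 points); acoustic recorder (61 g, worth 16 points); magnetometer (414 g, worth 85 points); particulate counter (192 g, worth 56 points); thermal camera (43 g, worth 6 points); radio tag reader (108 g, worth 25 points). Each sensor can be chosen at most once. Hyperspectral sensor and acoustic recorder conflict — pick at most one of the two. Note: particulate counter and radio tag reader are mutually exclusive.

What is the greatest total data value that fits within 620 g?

Best packing: magnetometer + particulate counter — 606 g, 141 total.
The spare 14 g is too small for any remaining sensor, and no feasible exchange beats 141.

141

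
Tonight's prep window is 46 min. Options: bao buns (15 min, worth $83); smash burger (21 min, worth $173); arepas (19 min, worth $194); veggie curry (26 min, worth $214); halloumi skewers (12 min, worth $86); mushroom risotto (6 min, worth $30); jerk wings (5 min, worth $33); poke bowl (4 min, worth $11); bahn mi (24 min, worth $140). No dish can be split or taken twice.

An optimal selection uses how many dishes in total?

Optimal total is 408.
arepas + veggie curry hits 408 at 45 min.
Every optimal selection uses 2 dishes.

2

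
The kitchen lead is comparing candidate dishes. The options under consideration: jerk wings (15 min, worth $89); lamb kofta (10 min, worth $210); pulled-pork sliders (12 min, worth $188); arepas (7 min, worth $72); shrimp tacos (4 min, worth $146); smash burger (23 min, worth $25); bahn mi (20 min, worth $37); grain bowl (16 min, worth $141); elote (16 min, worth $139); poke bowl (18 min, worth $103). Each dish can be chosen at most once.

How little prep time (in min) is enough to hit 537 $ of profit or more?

Need the lightest bundle worth ≥ 537.
lamb kofta + pulled-pork sliders + shrimp tacos reaches 544 using 26 min.
No combination under 26 min hits 537.

26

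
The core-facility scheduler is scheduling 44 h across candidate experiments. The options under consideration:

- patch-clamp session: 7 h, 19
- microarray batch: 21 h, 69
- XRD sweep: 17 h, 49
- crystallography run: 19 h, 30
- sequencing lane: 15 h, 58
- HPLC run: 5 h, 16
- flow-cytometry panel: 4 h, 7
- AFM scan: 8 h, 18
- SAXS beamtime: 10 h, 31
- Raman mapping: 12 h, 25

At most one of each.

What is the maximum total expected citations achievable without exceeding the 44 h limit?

146

Density check — sequencing lane 3.87, microarray batch 3.29, HPLC run 3.20, SAXS beamtime 3.10 are the best per h.
The ratio heuristic lands on microarray batch + sequencing lane + HPLC run (143) but leaves 3 h idle.
Dropping HPLC run frees 5 h; slotting in patch-clamp session (7 h) lifts the total to 146 at 43 h.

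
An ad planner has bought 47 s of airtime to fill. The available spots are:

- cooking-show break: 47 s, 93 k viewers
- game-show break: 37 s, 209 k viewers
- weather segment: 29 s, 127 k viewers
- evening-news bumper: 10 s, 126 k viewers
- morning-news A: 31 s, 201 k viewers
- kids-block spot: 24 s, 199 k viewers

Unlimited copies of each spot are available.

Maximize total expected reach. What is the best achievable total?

504

Ranking by ratio (expected reach/s): evening-news bumper 12.60, kids-block spot 8.29, morning-news A 6.48, game-show break 5.65.
4×evening-news bumper uses 40 of the 47 s and totals 504.
That's the maximum — no swap from here does better than 504.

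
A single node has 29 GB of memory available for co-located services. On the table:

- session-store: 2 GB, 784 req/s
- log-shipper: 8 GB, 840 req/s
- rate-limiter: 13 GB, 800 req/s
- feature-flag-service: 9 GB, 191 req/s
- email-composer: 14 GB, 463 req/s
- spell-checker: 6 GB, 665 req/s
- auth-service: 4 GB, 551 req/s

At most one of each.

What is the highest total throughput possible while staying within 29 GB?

3089

By throughput per GB: session-store 392.00, auth-service 137.75, spell-checker 110.83 lead.
Greedy by ratio would take session-store + log-shipper + feature-flag-service + spell-checker + auth-service: 29 GB used, total 3031.
Dropping feature-flag-service and auth-service frees 13 GB; slotting in rate-limiter (13 GB) lifts the total to 3089 at 29 GB.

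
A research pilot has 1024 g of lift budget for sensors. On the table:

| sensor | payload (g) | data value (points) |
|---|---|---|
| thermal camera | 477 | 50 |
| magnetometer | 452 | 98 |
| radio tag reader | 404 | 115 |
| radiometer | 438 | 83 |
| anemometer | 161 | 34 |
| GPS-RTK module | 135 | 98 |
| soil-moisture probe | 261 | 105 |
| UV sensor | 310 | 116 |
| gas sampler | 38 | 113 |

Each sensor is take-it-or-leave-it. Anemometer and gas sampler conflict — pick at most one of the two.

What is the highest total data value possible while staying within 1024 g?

449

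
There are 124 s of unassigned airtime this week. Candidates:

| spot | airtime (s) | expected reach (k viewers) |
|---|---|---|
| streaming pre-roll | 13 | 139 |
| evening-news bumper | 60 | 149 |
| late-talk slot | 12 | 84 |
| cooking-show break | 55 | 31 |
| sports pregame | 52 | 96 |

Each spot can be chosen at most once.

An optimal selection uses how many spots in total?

3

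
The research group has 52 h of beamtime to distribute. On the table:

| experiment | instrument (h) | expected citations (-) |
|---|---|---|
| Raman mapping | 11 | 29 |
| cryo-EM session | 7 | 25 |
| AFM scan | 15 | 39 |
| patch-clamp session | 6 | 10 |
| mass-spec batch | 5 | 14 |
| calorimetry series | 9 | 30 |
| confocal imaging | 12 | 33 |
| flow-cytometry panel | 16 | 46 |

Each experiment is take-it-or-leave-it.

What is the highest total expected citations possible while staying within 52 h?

154

By expected citations per h: cryo-EM session 3.57, calorimetry series 3.33, flow-cytometry panel 2.88 lead.
Taking the top-ratio experiments first gives cryo-EM session + mass-spec batch + calorimetry series + confocal imaging + flow-cytometry panel for 148 (49 h).
Replace confocal imaging with AFM scan: the trade gains 6 net, giving 154 at 52 h.
The closest alternative, AFM scan + calorimetry series + confocal imaging + flow-cytometry panel, reaches only 148.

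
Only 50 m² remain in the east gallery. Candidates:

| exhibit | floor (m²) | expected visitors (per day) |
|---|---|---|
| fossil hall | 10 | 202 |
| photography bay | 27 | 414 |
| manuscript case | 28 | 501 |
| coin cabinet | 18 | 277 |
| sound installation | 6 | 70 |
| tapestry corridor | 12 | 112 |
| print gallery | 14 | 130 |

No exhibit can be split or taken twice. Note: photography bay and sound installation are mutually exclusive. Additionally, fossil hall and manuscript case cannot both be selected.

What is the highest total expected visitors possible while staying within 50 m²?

778

Best packing: manuscript case + coin cabinet — 46 m², 778 total.
Runner-up fossil hall + photography bay + tapestry corridor tops out at 728.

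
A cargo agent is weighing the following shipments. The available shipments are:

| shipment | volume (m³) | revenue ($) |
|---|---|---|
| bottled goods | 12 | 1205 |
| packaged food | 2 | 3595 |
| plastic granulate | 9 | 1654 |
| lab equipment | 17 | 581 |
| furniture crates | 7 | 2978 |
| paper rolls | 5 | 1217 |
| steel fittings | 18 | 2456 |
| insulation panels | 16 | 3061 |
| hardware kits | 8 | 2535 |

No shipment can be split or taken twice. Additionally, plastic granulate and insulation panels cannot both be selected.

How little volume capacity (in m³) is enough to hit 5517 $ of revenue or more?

9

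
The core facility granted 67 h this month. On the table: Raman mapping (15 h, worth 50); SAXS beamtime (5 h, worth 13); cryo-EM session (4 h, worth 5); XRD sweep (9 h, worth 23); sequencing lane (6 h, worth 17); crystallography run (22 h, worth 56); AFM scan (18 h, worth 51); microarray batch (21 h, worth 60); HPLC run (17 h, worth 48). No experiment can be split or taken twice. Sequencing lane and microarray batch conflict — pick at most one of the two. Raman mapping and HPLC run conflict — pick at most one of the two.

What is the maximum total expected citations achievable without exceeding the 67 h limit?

189

Density check — Raman mapping 3.33, microarray batch 2.86, sequencing lane 2.83 are the best per h.
Best packing: Raman mapping + XRD sweep + crystallography run + microarray batch — 67 h, 189 total.
That's the maximum — no feasible swap from here does better than 189.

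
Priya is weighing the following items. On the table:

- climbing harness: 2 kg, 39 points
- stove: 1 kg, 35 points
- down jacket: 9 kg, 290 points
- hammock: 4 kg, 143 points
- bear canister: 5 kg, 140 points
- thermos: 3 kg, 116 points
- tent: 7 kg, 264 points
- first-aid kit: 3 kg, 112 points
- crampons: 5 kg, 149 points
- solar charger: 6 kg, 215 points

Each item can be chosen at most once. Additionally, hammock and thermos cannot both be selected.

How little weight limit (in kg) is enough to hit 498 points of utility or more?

14

Minimise kg subject to total utility ≥ 498.
Taking hammock + tent + first-aid kit gives 519 (≥ 498) for 14 kg.
Below 14 kg the best achievable stays under 498.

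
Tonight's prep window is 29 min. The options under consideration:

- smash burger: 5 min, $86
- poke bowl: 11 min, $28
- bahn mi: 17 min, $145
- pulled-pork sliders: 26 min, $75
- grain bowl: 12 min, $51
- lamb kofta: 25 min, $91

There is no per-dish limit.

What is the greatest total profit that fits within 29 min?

430

By profit per min: smash burger 17.20, bahn mi 8.53, grain bowl 4.25 lead.
5×smash burger uses 25 of the 29 min and totals 430.
No other feasible combination exceeds 430.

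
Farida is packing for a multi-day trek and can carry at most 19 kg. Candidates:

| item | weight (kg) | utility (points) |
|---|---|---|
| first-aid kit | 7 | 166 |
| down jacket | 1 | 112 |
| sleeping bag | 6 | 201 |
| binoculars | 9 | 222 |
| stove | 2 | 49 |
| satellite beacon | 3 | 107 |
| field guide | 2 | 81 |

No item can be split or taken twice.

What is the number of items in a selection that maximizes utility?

5

Optimal total is 667.
One optimal bundle: first-aid kit + down jacket + sleeping bag + satellite beacon + field guide (19 kg).
Every optimal selection uses 5 items.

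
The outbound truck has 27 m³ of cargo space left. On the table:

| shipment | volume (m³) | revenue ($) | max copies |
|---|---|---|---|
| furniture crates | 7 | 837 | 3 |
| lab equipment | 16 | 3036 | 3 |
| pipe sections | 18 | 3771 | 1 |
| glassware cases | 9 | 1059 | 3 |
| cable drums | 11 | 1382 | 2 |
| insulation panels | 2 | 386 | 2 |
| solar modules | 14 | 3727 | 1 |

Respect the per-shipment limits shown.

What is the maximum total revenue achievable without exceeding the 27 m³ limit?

Taking the top-ratio shipments first gives furniture crates + 2×insulation panels + solar modules for 5336 (25 m³).
Replace furniture crates with glassware cases: the trade gains 222 net, giving 5558 at 27 m³.

5558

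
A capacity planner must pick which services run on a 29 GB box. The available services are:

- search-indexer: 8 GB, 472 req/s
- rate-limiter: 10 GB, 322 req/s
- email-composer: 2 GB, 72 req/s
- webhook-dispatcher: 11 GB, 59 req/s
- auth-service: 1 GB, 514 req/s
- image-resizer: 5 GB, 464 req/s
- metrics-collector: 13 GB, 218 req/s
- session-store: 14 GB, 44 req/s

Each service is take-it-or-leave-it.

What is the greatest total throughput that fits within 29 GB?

The ratio ordering already packs tightly: search-indexer + rate-limiter + email-composer + auth-service + image-resizer, 26 GB, 1844.
No other feasible combination exceeds 1844.

1844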